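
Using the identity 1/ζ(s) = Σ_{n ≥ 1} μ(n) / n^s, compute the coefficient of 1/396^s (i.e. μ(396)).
μ(396) = 0

Factor n = 396 = 2^2 · 3^2 · 11. μ(n) = 0 if any exponent ≥ 2 (not squarefree); otherwise μ(n) = (−1)^{ω(n)} where ω(n) is the number of distinct prime factors. Applying: μ(396) = 0.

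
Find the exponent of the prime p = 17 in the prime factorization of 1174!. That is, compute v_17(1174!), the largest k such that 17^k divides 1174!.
v_17(1174!) = 73

Legendre's formula: v_p(n!) = Σ_{k ≥ 1} ⌊n / p^k⌋. For p = 17, n = 1174, the terms are:
  ⌊1174/17^1⌋ = ⌊1174/17⌋ = 69
  ⌊1174/17^2⌋ = ⌊1174/289⌋ = 4
(the next term ⌊1174/17^3⌋ = 0, terminating the sum). Summing: v_17(1174!) = 69 + 4 = 73.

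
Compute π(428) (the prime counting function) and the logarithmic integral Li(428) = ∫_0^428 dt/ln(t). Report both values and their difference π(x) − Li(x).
π(428) = 82;  Li(428) ≈ 90.06;  π(x) − Li(x) ≈ -8.06.

Direct count of primes ≤ 428 gives π(428) = 82. Numerical evaluation of the logarithmic integral gives Li(428) ≈ 90.06. The difference π(x) − Li(x) ≈ -8.06 is typically negative for small/moderate x (Li(x) overestimates), though Littlewood's theorem shows this sign changes infinitely often.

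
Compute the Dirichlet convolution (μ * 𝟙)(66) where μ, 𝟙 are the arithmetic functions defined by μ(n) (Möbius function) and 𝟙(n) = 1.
(μ * 𝟙)(66) = 0

Divisors of 66: [1, 2, 3, 6, 11, 22, 33, 66]. For each d | 66:
  d = 1: μ(1) · 𝟙(66/1) = 1 · 1 = 1
  d = 2: μ(2) · 𝟙(66/2) = -1 · 1 = -1
  d = 3: μ(3) · 𝟙(66/3) = -1 · 1 = -1
  d = 6: μ(6) · 𝟙(66/6) = 1 · 1 = 1
  d = 11: μ(11) · 𝟙(66/11) = -1 · 1 = -1
  d = 22: μ(22) · 𝟙(66/22) = 1 · 1 = 1
  d = 33: μ(33) · 𝟙(66/33) = 1 · 1 = 1
  d = 66: μ(66) · 𝟙(66/66) = -1 · 1 = -1
Summing: (μ * 𝟙)(66) = 1 + -1 + -1 + 1 + -1 + 1 + 1 + -1 = 0.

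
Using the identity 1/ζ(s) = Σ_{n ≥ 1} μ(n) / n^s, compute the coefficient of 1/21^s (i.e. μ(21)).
μ(21) = 1

Factor n = 21 = 3 · 7. μ(n) = 0 if any exponent ≥ 2 (not squarefree); otherwise μ(n) = (−1)^{ω(n)} where ω(n) is the number of distinct prime factors. Applying: μ(21) = 1.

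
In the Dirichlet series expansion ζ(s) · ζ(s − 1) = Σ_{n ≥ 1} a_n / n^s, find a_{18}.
σ(18) = 39

In the product (Σ m^0/m^s)(Σ k / k^s) = Σ (Σ_{d | n} d) / n^s, the coefficient of 1/n^s is σ(n) = Σ_{d | n} d. For n = 18, divisors are [1, 2, 3, 6, 9, 18]; summing: σ(18) = 39.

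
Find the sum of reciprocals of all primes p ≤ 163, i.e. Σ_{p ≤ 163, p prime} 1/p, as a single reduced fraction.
Σ 1/p = 10988187442690106858194788089546541159451476081371138484805233167/5766152219975951659023630035336134306565384015606066319856068810

π(163) = 38, so the primes ≤ 163 are [2, 3, 5, 7, 11, 13, 17, 19, 23, 29, 31, 37, 41, 43, 47, 53, 59, 61, 67, 71, 73, 79, 83, 89, 97, 101, 103, 107, 109, 113, 127, 131, 137, 139, 149, 151, 157, 163]. Summing 1/p over these primes: 10988187442690106858194788089546541159451476081371138484805233167/5766152219975951659023630035336134306565384015606066319856068810 ≈ 1.9056. Mertens estimate ln ln(163) + 0.2615 ≈ 1.8895.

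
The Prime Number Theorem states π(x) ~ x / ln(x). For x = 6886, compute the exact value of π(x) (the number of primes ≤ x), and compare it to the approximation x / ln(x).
π(6886) = 886;  x/ln(x) ≈ 779.20;  relative error ≈ 12.05%.

Directly count primes up to 6886: π(6886) = 886. The PNT approximation gives 6886/ln(6886) ≈ 6886/8.83725 ≈ 779.20. Relative error (π(x) − x/ln(x)) / π(x) ≈ 12.05%; the approximation is known to undercount slightly (Li(x) is a better estimate).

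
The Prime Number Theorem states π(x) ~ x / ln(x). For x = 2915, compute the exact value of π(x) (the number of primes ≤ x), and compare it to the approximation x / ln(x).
π(2915) = 421;  x/ln(x) ≈ 365.40;  relative error ≈ 13.21%.

Directly count primes up to 2915: π(2915) = 421. The PNT approximation gives 2915/ln(2915) ≈ 2915/7.97763 ≈ 365.40. Relative error (π(x) − x/ln(x)) / π(x) ≈ 13.21%; the approximation is known to undercount slightly (Li(x) is a better estimate).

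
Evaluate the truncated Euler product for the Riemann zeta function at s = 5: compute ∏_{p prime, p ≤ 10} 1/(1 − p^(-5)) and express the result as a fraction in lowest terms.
∏ = 8508543750/8205616331

The primes p ≤ 10 are [2, 3, 5, 7]. For each prime, (1 − 1/p^5)^(-1) = p^5 / (p^5 − 1). The product is (1 − 1/2^5)^(-1), (1 − 1/3^5)^(-1), (1 − 1/5^5)^(-1), (1 − 1/7^5)^(-1) = ∏ p^5 / (p^5 − 1) = 8508543750/8205616331.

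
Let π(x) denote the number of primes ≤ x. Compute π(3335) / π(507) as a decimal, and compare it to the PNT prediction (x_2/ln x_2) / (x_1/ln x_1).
π(3335)/π(507) = 470/96 ≈ 4.8958;  PNT prediction ≈ 5.0505.

π(507) = 96 and π(3335) = 470, so π(3335)/π(507) ≈ 4.8958. The PNT-predicted ratio is (3335/ln(3335)) / (507/ln(507)) ≈ 5.0505. The two agree to within a few percent, as expected.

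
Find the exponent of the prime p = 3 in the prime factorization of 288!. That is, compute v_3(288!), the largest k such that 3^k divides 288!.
v_3(288!) = 142

Legendre's formula: v_p(n!) = Σ_{k ≥ 1} ⌊n / p^k⌋. For p = 3, n = 288, the terms are:
  ⌊288/3^1⌋ = ⌊288/3⌋ = 96
  ⌊288/3^2⌋ = ⌊288/9⌋ = 32
  ⌊288/3^3⌋ = ⌊288/27⌋ = 10
  ⌊288/3^4⌋ = ⌊288/81⌋ = 3
  ⌊288/3^5⌋ = ⌊288/243⌋ = 1
(the next term ⌊288/3^6⌋ = 0, terminating the sum). Summing: v_3(288!) = 96 + 32 + 10 + 3 + 1 = 142.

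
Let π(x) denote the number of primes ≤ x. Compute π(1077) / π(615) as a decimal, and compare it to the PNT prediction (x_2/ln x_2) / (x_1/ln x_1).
π(1077)/π(615) = 180/112 ≈ 1.6071;  PNT prediction ≈ 1.6107.

π(615) = 112 and π(1077) = 180, so π(1077)/π(615) ≈ 1.6071. The PNT-predicted ratio is (1077/ln(1077)) / (615/ln(615)) ≈ 1.6107. The two agree to within a few percent, as expected.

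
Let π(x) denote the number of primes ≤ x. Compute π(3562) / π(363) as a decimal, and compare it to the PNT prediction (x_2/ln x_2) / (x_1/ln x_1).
π(3562)/π(363) = 499/72 ≈ 6.9306;  PNT prediction ≈ 7.0725.

π(363) = 72 and π(3562) = 499, so π(3562)/π(363) ≈ 6.9306. The PNT-predicted ratio is (3562/ln(3562)) / (363/ln(363)) ≈ 7.0725. The two agree to within a few percent, as expected.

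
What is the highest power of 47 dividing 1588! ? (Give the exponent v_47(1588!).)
v_47(1588!) = 33

Legendre's formula: v_p(n!) = Σ_{k ≥ 1} ⌊n / p^k⌋. For p = 47, n = 1588, the terms are:
  ⌊1588/47^1⌋ = ⌊1588/47⌋ = 33
(the next term ⌊1588/47^2⌋ = 0, terminating the sum). Summing: v_47(1588!) = 33 = 33.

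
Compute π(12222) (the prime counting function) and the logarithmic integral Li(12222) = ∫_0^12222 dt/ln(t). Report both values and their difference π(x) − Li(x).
π(12222) = 1460;  Li(12222) ≈ 1484.71;  π(x) − Li(x) ≈ -24.71.

Direct count of primes ≤ 12222 gives π(12222) = 1460. Numerical evaluation of the logarithmic integral gives Li(12222) ≈ 1484.71. The difference π(x) − Li(x) ≈ -24.71 is typically negative for small/moderate x (Li(x) overestimates), though Littlewood's theorem shows this sign changes infinitely often.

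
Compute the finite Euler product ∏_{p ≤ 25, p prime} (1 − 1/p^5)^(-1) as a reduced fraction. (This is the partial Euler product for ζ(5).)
∏ = 582482264223124461788463317320875/561738592476112179351889397970176

The primes p ≤ 25 are [2, 3, 5, 7, 11, 13, 17, 19, 23]. For each prime, (1 − 1/p^5)^(-1) = p^5 / (p^5 − 1). The product is (1 − 1/2^5)^(-1), (1 − 1/3^5)^(-1), (1 − 1/5^5)^(-1), (1 − 1/7^5)^(-1), (1 − 1/11^5)^(-1), (1 − 1/13^5)^(-1), (1 − 1/17^5)^(-1), (1 − 1/19^5)^(-1), (1 − 1/23^5)^(-1) = ∏ p^5 / (p^5 − 1) = 582482264223124461788463317320875/561738592476112179351889397970176.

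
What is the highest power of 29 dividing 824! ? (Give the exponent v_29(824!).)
v_29(824!) = 28

Legendre's formula: v_p(n!) = Σ_{k ≥ 1} ⌊n / p^k⌋. For p = 29, n = 824, the terms are:
  ⌊824/29^1⌋ = ⌊824/29⌋ = 28
(the next term ⌊824/29^2⌋ = 0, terminating the sum). Summing: v_29(824!) = 28 = 28.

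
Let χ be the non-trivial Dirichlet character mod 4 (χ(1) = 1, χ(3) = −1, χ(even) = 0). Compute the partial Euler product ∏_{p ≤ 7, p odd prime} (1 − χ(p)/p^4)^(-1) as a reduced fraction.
∏ = 40516875/40968512

The odd primes p ≤ 7 are [3, 5, 7]. For each, χ(p) = 1 if p ≡ 1 mod 4, χ(p) = −1 if p ≡ 3 mod 4. Taking (1 − χ(p)/p^4)^(-1) = p^4/(p^4 − χ(p)): (1 − (-1)/3^4)^(-1) · (1 − (1)/5^4)^(-1) · (1 − (-1)/7^4)^(-1) = 40516875/40968512.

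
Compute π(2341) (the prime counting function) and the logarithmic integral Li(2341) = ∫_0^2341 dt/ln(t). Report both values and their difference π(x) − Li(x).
π(2341) = 347;  Li(2341) ≈ 359.20;  π(x) − Li(x) ≈ -12.20.

Direct count of primes ≤ 2341 gives π(2341) = 347. Numerical evaluation of the logarithmic integral gives Li(2341) ≈ 359.20. The difference π(x) − Li(x) ≈ -12.20 is typically negative for small/moderate x (Li(x) overestimates), though Littlewood's theorem shows this sign changes infinitely often.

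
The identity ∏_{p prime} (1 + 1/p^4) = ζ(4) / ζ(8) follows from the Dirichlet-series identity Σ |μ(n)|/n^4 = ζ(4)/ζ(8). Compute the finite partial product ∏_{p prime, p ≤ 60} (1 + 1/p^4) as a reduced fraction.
∏ = 268899977463896666211538700535176520374989057685372088116157788269917908013056/249460108221570249996046380281539524912894104533469497356108318512969044025625

The primes p ≤ 60 are [2, 3, 5, 7, 11, 13, 17, 19, 23, 29, 31, 37, 41, 43, 47, 53, 59]. For each, (1 + 1/p^4) = (p^4 + 1)/p^4. Multiplying these fractions over p ∈ [2, 3, 5, 7, 11, 13, 17, 19, 23, 29, 31, 37, 41, 43, 47, 53, 59] gives 268899977463896666211538700535176520374989057685372088116157788269917908013056/249460108221570249996046380281539524912894104533469497356108318512969044025625. (In the limit P → ∞ this tends to ζ(4)/ζ(8).)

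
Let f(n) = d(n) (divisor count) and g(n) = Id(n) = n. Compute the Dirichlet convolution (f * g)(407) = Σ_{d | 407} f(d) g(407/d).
(d * Id)(407) = 507

Divisors of 407: [1, 11, 37, 407]. For each d | 407:
  d = 1: d(1) · Id(407/1) = 1 · 407 = 407
  d = 11: d(11) · Id(407/11) = 2 · 37 = 74
  d = 37: d(37) · Id(407/37) = 2 · 11 = 22
  d = 407: d(407) · Id(407/407) = 4 · 1 = 4
Summing: (d * Id)(407) = 407 + 74 + 22 + 4 = 507.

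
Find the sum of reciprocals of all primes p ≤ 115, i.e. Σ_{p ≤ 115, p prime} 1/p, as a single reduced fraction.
Σ 1/p = 58472171373748331322981543916880425472323867753/31610054640417607788145206291543662493274686990

π(115) = 30, so the primes ≤ 115 are [2, 3, 5, 7, 11, 13, 17, 19, 23, 29, 31, 37, 41, 43, 47, 53, 59, 61, 67, 71, 73, 79, 83, 89, 97, 101, 103, 107, 109, 113]. Summing 1/p over these primes: 58472171373748331322981543916880425472323867753/31610054640417607788145206291543662493274686990 ≈ 1.8498. Mertens estimate ln ln(115) + 0.2615 ≈ 1.8186.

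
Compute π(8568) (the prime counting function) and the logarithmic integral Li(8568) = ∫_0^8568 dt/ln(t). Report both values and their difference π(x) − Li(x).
π(8568) = 1067;  Li(8568) ≈ 1089.37;  π(x) − Li(x) ≈ -22.37.

Direct count of primes ≤ 8568 gives π(8568) = 1067. Numerical evaluation of the logarithmic integral gives Li(8568) ≈ 1089.37. The difference π(x) − Li(x) ≈ -22.37 is typically negative for small/moderate x (Li(x) overestimates), though Littlewood's theorem shows this sign changes infinitely often.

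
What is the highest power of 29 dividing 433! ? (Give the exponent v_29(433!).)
v_29(433!) = 14

Legendre's formula: v_p(n!) = Σ_{k ≥ 1} ⌊n / p^k⌋. For p = 29, n = 433, the terms are:
  ⌊433/29^1⌋ = ⌊433/29⌋ = 14
(the next term ⌊433/29^2⌋ = 0, terminating the sum). Summing: v_29(433!) = 14 = 14.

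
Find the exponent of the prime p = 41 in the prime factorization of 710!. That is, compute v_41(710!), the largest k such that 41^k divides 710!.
v_41(710!) = 17

Legendre's formula: v_p(n!) = Σ_{k ≥ 1} ⌊n / p^k⌋. For p = 41, n = 710, the terms are:
  ⌊710/41^1⌋ = ⌊710/41⌋ = 17
(the next term ⌊710/41^2⌋ = 0, terminating the sum). Summing: v_41(710!) = 17 = 17.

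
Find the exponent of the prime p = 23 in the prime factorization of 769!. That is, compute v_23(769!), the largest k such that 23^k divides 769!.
v_23(769!) = 34

Legendre's formula: v_p(n!) = Σ_{k ≥ 1} ⌊n / p^k⌋. For p = 23, n = 769, the terms are:
  ⌊769/23^1⌋ = ⌊769/23⌋ = 33
  ⌊769/23^2⌋ = ⌊769/529⌋ = 1
(the next term ⌊769/23^3⌋ = 0, terminating the sum). Summing: v_23(769!) = 33 + 1 = 34.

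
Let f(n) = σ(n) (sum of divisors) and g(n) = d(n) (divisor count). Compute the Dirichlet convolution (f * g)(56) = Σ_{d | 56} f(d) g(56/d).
(σ * d)(56) = 420

Divisors of 56: [1, 2, 4, 7, 8, 14, 28, 56]. For each d | 56:
  d = 1: σ(1) · d(56/1) = 1 · 8 = 8
  d = 2: σ(2) · d(56/2) = 3 · 6 = 18
  d = 4: σ(4) · d(56/4) = 7 · 4 = 28
  d = 7: σ(7) · d(56/7) = 8 · 4 = 32
  d = 8: σ(8) · d(56/8) = 15 · 2 = 30
  d = 14: σ(14) · d(56/14) = 24 · 3 = 72
  d = 28: σ(28) · d(56/28) = 56 · 2 = 112
  d = 56: σ(56) · d(56/56) = 120 · 1 = 120
Summing: (σ * d)(56) = 8 + 18 + 28 + 32 + 30 + 72 + 112 + 120 = 420.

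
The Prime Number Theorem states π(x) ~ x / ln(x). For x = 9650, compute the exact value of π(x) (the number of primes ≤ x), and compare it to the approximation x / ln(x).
π(9650) = 1192;  x/ln(x) ≈ 1051.80;  relative error ≈ 11.76%.

Directly count primes up to 9650: π(9650) = 1192. The PNT approximation gives 9650/ln(9650) ≈ 9650/9.17471 ≈ 1051.80. Relative error (π(x) − x/ln(x)) / π(x) ≈ 11.76%; the approximation is known to undercount slightly (Li(x) is a better estimate).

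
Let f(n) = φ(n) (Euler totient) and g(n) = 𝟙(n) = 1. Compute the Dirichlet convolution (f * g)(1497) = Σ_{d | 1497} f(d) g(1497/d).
(φ * 𝟙)(1497) = 1497

Divisors of 1497: [1, 3, 499, 1497]. For each d | 1497:
  d = 1: φ(1) · 𝟙(1497/1) = 1 · 1 = 1
  d = 3: φ(3) · 𝟙(1497/3) = 2 · 1 = 2
  d = 499: φ(499) · 𝟙(1497/499) = 498 · 1 = 498
  d = 1497: φ(1497) · 𝟙(1497/1497) = 996 · 1 = 996
Summing: (φ * 𝟙)(1497) = 1 + 2 + 498 + 996 = 1497.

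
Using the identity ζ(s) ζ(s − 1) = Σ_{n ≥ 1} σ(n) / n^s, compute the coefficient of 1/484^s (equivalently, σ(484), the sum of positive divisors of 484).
σ(484) = 931

In the product (Σ m^0/m^s)(Σ k / k^s) = Σ (Σ_{d | n} d) / n^s, the coefficient of 1/n^s is σ(n) = Σ_{d | n} d. For n = 484, divisors are [1, 2, 4, 11, 22, 44, 121, 242, 484]; summing: σ(484) = 931.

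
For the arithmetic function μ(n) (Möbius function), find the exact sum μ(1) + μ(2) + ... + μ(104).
Σ_{n ≤ 104} μ(n) = -2

Compute μ(n) for each 1 ≤ n ≤ 104: μ(1) = 1, μ(2) = -1, μ(3) = -1, μ(4) = 0, μ(5) = -1, μ(6) = 1, μ(7) = -1, μ(8) = 0, μ(9) = 0, μ(10) = 1, μ(11) = -1, μ(12) = 0, μ(13) = -1, μ(14) = 1, μ(15) = 1, μ(16) = 0, μ(17) = -1, μ(18) = 0, μ(19) = -1, μ(20) = 0, μ(21) = 1, μ(22) = 1, μ(23) = -1, μ(24) = 0, μ(25) = 0, μ(26) = 1, μ(27) = 0, μ(28) = 0, μ(29) = -1, μ(30) = -1, μ(31) = -1, μ(32) = 0, μ(33) = 1, μ(34) = 1, μ(35) = 1, μ(36) = 0, μ(37) = -1, μ(38) = 1, μ(39) = 1, μ(40) = 0, μ(41) = -1, μ(42) = -1, μ(43) = -1, μ(44) = 0, μ(45) = 0, μ(46) = 1, μ(47) = -1, μ(48) = 0, μ(49) = 0, μ(50) = 0, μ(51) = 1, μ(52) = 0, μ(53) = -1, μ(54) = 0, μ(55) = 1, μ(56) = 0, μ(57) = 1, μ(58) = 1, μ(59) = -1, μ(60) = 0, μ(61) = -1, μ(62) = 1, μ(63) = 0, μ(64) = 0, μ(65) = 1, μ(66) = -1, μ(67) = -1, μ(68) = 0, μ(69) = 1, μ(70) = -1, μ(71) = -1, μ(72) = 0, μ(73) = -1, μ(74) = 1, μ(75) = 0, μ(76) = 0, μ(77) = 1, μ(78) = -1, μ(79) = -1, μ(80) = 0, μ(81) = 0, μ(82) = 1, μ(83) = -1, μ(84) = 0, μ(85) = 1, μ(86) = 1, μ(87) = 1, μ(88) = 0, μ(89) = -1, μ(90) = 0, μ(91) = 1, μ(92) = 0, μ(93) = 1, μ(94) = 1, μ(95) = 1, μ(96) = 0, μ(97) = -1, μ(98) = 0, μ(99) = 0, μ(100) = 0, μ(101) = -1, μ(102) = -1, μ(103) = -1, μ(104) = 0. Summing all 104 values: -2. (Mertens function M(x) = Σ_{n ≤ x} μ(n); on average M(x) should be small (PNT ⟺ M(x) = o(x)).)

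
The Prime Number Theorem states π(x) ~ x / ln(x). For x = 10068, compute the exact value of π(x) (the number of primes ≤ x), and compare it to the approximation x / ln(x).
π(10068) = 1235;  x/ln(x) ≈ 1092.32;  relative error ≈ 11.55%.

Directly count primes up to 10068: π(10068) = 1235. The PNT approximation gives 10068/ln(10068) ≈ 10068/9.21712 ≈ 1092.32. Relative error (π(x) − x/ln(x)) / π(x) ≈ 11.55%; the approximation is known to undercount slightly (Li(x) is a better estimate).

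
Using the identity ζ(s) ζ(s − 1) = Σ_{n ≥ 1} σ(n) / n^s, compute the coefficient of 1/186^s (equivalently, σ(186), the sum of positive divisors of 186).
σ(186) = 384

In the product (Σ m^0/m^s)(Σ k / k^s) = Σ (Σ_{d | n} d) / n^s, the coefficient of 1/n^s is σ(n) = Σ_{d | n} d. For n = 186, divisors are [1, 2, 3, 6, 31, 62, 93, 186]; summing: σ(186) = 384.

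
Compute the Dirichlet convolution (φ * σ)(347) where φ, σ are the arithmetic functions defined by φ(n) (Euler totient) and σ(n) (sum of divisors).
(φ * σ)(347) = 694

Divisors of 347: [1, 347]. For each d | 347:
  d = 1: φ(1) · σ(347/1) = 1 · 348 = 348
  d = 347: φ(347) · σ(347/347) = 346 · 1 = 346
Summing: (φ * σ)(347) = 348 + 346 = 694.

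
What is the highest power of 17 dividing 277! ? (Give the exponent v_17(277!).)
v_17(277!) = 16

Legendre's formula: v_p(n!) = Σ_{k ≥ 1} ⌊n / p^k⌋. For p = 17, n = 277, the terms are:
  ⌊277/17^1⌋ = ⌊277/17⌋ = 16
(the next term ⌊277/17^2⌋ = 0, terminating the sum). Summing: v_17(277!) = 16 = 16.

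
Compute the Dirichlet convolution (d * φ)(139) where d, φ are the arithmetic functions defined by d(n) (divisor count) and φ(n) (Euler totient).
(d * φ)(139) = 140

Divisors of 139: [1, 139]. For each d | 139:
  d = 1: d(1) · φ(139/1) = 1 · 138 = 138
  d = 139: d(139) · φ(139/139) = 2 · 1 = 2
Summing: (d * φ)(139) = 138 + 2 = 140.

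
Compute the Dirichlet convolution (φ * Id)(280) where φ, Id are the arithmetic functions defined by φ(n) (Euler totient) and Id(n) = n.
(φ * Id)(280) = 2340

Divisors of 280: [1, 2, 4, 5, 7, 8, 10, 14, 20, 28, 35, 40, 56, 70, 140, 280]. For each d | 280:
  d = 1: φ(1) · Id(280/1) = 1 · 280 = 280
  d = 2: φ(2) · Id(280/2) = 1 · 140 = 140
  d = 4: φ(4) · Id(280/4) = 2 · 70 = 140
  d = 5: φ(5) · Id(280/5) = 4 · 56 = 224
  d = 7: φ(7) · Id(280/7) = 6 · 40 = 240
  d = 8: φ(8) · Id(280/8) = 4 · 35 = 140
  d = 10: φ(10) · Id(280/10) = 4 · 28 = 112
  d = 14: φ(14) · Id(280/14) = 6 · 20 = 120
  d = 20: φ(20) · Id(280/20) = 8 · 14 = 112
  d = 28: φ(28) · Id(280/28) = 12 · 10 = 120
  d = 35: φ(35) · Id(280/35) = 24 · 8 = 192
  d = 40: φ(40) · Id(280/40) = 16 · 7 = 112
  d = 56: φ(56) · Id(280/56) = 24 · 5 = 120
  d = 70: φ(70) · Id(280/70) = 24 · 4 = 96
  d = 140: φ(140) · Id(280/140) = 48 · 2 = 96
  d = 280: φ(280) · Id(280/280) = 96 · 1 = 96
Summing: (φ * Id)(280) = 280 + 140 + 140 + 224 + 240 + 140 + 112 + 120 + 112 + 120 + 192 + 112 + 120 + 96 + 96 + 96 = 2340.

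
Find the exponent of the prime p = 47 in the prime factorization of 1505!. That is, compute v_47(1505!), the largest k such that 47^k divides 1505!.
v_47(1505!) = 32

Legendre's formula: v_p(n!) = Σ_{k ≥ 1} ⌊n / p^k⌋. For p = 47, n = 1505, the terms are:
  ⌊1505/47^1⌋ = ⌊1505/47⌋ = 32
(the next term ⌊1505/47^2⌋ = 0, terminating the sum). Summing: v_47(1505!) = 32 = 32.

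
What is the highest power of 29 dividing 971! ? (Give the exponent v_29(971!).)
v_29(971!) = 34

Legendre's formula: v_p(n!) = Σ_{k ≥ 1} ⌊n / p^k⌋. For p = 29, n = 971, the terms are:
  ⌊971/29^1⌋ = ⌊971/29⌋ = 33
  ⌊971/29^2⌋ = ⌊971/841⌋ = 1
(the next term ⌊971/29^3⌋ = 0, terminating the sum). Summing: v_29(971!) = 33 + 1 = 34.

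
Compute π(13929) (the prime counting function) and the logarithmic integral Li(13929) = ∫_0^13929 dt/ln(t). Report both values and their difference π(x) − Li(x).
π(13929) = 1646;  Li(13929) ≈ 1664.82;  π(x) − Li(x) ≈ -18.82.

Direct count of primes ≤ 13929 gives π(13929) = 1646. Numerical evaluation of the logarithmic integral gives Li(13929) ≈ 1664.82. The difference π(x) − Li(x) ≈ -18.82 is typically negative for small/moderate x (Li(x) overestimates), though Littlewood's theorem shows this sign changes infinitely often.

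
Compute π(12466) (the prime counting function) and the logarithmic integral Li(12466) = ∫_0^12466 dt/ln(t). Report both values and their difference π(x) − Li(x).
π(12466) = 1487;  Li(12466) ≈ 1510.61;  π(x) − Li(x) ≈ -23.61.

Direct count of primes ≤ 12466 gives π(12466) = 1487. Numerical evaluation of the logarithmic integral gives Li(12466) ≈ 1510.61. The difference π(x) − Li(x) ≈ -23.61 is typically negative for small/moderate x (Li(x) overestimates), though Littlewood's theorem shows this sign changes infinitely often.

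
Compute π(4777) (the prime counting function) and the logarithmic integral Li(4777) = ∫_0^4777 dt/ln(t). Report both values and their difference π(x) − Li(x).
π(4777) = 641;  Li(4777) ≈ 658.03;  π(x) − Li(x) ≈ -17.03.

Direct count of primes ≤ 4777 gives π(4777) = 641. Numerical evaluation of the logarithmic integral gives Li(4777) ≈ 658.03. The difference π(x) − Li(x) ≈ -17.03 is typically negative for small/moderate x (Li(x) overestimates), though Littlewood's theorem shows this sign changes infinitely often.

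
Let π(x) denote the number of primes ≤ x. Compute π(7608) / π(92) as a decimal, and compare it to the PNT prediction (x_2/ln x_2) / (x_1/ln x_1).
π(7608)/π(92) = 967/24 ≈ 40.2917;  PNT prediction ≈ 41.8411.

π(92) = 24 and π(7608) = 967, so π(7608)/π(92) ≈ 40.2917. The PNT-predicted ratio is (7608/ln(7608)) / (92/ln(92)) ≈ 41.8411. The two agree to within a few percent, as expected.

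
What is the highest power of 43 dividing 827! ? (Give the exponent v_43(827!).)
v_43(827!) = 19

Legendre's formula: v_p(n!) = Σ_{k ≥ 1} ⌊n / p^k⌋. For p = 43, n = 827, the terms are:
  ⌊827/43^1⌋ = ⌊827/43⌋ = 19
(the next term ⌊827/43^2⌋ = 0, terminating the sum). Summing: v_43(827!) = 19 = 19.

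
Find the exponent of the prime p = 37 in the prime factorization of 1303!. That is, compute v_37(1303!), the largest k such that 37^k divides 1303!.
v_37(1303!) = 35

Legendre's formula: v_p(n!) = Σ_{k ≥ 1} ⌊n / p^k⌋. For p = 37, n = 1303, the terms are:
  ⌊1303/37^1⌋ = ⌊1303/37⌋ = 35
(the next term ⌊1303/37^2⌋ = 0, terminating the sum). Summing: v_37(1303!) = 35 = 35.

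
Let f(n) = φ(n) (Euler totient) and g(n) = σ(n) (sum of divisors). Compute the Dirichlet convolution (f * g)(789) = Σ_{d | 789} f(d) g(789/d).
(φ * σ)(789) = 3156

Divisors of 789: [1, 3, 263, 789]. For each d | 789:
  d = 1: φ(1) · σ(789/1) = 1 · 1056 = 1056
  d = 3: φ(3) · σ(789/3) = 2 · 264 = 528
  d = 263: φ(263) · σ(789/263) = 262 · 4 = 1048
  d = 789: φ(789) · σ(789/789) = 524 · 1 = 524
Summing: (φ * σ)(789) = 1056 + 528 + 1048 + 524 = 3156.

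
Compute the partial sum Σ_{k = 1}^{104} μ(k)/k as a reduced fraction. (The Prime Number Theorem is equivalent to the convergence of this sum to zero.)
Σ μ(k)/k = 41203144520038891926409588275527024249/23984823528925228172706521638692258396210

Values of μ(k) for 1 ≤ k ≤ 104: μ(1) = 1, μ(2) = -1, μ(3) = -1, μ(5) = -1, μ(6) = 1, μ(7) = -1, μ(10) = 1, μ(11) = -1, μ(13) = -1, μ(14) = 1, μ(15) = 1, μ(17) = -1, μ(19) = -1, μ(21) = 1, μ(22) = 1, μ(23) = -1, μ(26) = 1, μ(29) = -1, μ(30) = -1, μ(31) = -1, μ(33) = 1, μ(34) = 1, μ(35) = 1, μ(37) = -1, μ(38) = 1, μ(39) = 1, μ(41) = -1, μ(42) = -1, μ(43) = -1, μ(46) = 1, μ(47) = -1, μ(51) = 1, μ(53) = -1, μ(55) = 1, μ(57) = 1, μ(58) = 1, μ(59) = -1, μ(61) = -1, μ(62) = 1, μ(65) = 1, μ(66) = -1, μ(67) = -1, μ(69) = 1, μ(70) = -1, μ(71) = -1, μ(73) = -1, μ(74) = 1, μ(77) = 1, μ(78) = -1, μ(79) = -1, μ(82) = 1, μ(83) = -1, μ(85) = 1, μ(86) = 1, μ(87) = 1, μ(89) = -1, μ(91) = 1, μ(93) = 1, μ(94) = 1, μ(95) = 1, μ(97) = -1, μ(101) = -1, μ(102) = -1, μ(103) = -1, with μ = 0 on non-squarefree integers. Summing μ(k)/k for k where μ(k) ≠ 0 gives 41203144520038891926409588275527024249/23984823528925228172706521638692258396210 ≈ 0.0017. (PNT ⟺ this sum → 0 as n → ∞.)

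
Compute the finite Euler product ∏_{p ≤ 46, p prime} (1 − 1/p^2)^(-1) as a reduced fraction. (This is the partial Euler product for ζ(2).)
∏ = 1688189817927745147112851/1030750286035260801024000

The primes p ≤ 46 are [2, 3, 5, 7, 11, 13, 17, 19, 23, 29, 31, 37, 41, 43]. For each prime, (1 − 1/p^2)^(-1) = p^2 / (p^2 − 1). The product is (1 − 1/2^2)^(-1), (1 − 1/3^2)^(-1), (1 − 1/5^2)^(-1), (1 − 1/7^2)^(-1), (1 − 1/11^2)^(-1), (1 − 1/13^2)^(-1), (1 − 1/17^2)^(-1), (1 − 1/19^2)^(-1), (1 − 1/23^2)^(-1), (1 − 1/29^2)^(-1), (1 − 1/31^2)^(-1), (1 − 1/37^2)^(-1), (1 − 1/41^2)^(-1), (1 − 1/43^2)^(-1) = ∏ p^2 / (p^2 − 1) = 1688189817927745147112851/1030750286035260801024000.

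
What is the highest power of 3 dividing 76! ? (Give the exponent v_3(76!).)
v_3(76!) = 35

Legendre's formula: v_p(n!) = Σ_{k ≥ 1} ⌊n / p^k⌋. For p = 3, n = 76, the terms are:
  ⌊76/3^1⌋ = ⌊76/3⌋ = 25
  ⌊76/3^2⌋ = ⌊76/9⌋ = 8
  ⌊76/3^3⌋ = ⌊76/27⌋ = 2
(the next term ⌊76/3^4⌋ = 0, terminating the sum). Summing: v_3(76!) = 25 + 8 + 2 = 35.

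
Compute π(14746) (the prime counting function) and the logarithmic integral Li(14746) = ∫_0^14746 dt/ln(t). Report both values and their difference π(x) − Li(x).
π(14746) = 1726;  Li(14746) ≈ 1750.19;  π(x) − Li(x) ≈ -24.19.

Direct count of primes ≤ 14746 gives π(14746) = 1726. Numerical evaluation of the logarithmic integral gives Li(14746) ≈ 1750.19. The difference π(x) − Li(x) ≈ -24.19 is typically negative for small/moderate x (Li(x) overestimates), though Littlewood's theorem shows this sign changes infinitely often.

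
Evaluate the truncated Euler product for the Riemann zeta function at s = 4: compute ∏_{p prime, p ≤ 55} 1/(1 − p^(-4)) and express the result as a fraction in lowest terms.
∏ = 750937919501355467062347671738968589096863062629/693820677147413996973765862820413440000000000000

The primes p ≤ 55 are [2, 3, 5, 7, 11, 13, 17, 19, 23, 29, 31, 37, 41, 43, 47, 53]. For each prime, (1 − 1/p^4)^(-1) = p^4 / (p^4 − 1). The product is (1 − 1/2^4)^(-1), (1 − 1/3^4)^(-1), (1 − 1/5^4)^(-1), (1 − 1/7^4)^(-1), (1 − 1/11^4)^(-1), (1 − 1/13^4)^(-1), (1 − 1/17^4)^(-1), (1 − 1/19^4)^(-1), (1 − 1/23^4)^(-1), (1 − 1/29^4)^(-1), (1 − 1/31^4)^(-1), (1 − 1/37^4)^(-1), (1 − 1/41^4)^(-1), (1 − 1/43^4)^(-1), (1 − 1/47^4)^(-1), (1 − 1/53^4)^(-1) = ∏ p^4 / (p^4 − 1) = 750937919501355467062347671738968589096863062629/693820677147413996973765862820413440000000000000.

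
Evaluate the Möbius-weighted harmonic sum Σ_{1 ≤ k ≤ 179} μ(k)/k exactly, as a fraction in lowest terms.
Σ μ(k)/k = -144087981517635476714028475868546320125145063113926500300851703048561/29819592777931214269172453467810429868925511217482600306406141434158090

Values of μ(k) for 1 ≤ k ≤ 179: μ(1) = 1, μ(2) = -1, μ(3) = -1, μ(5) = -1, μ(6) = 1, μ(7) = -1, μ(10) = 1, μ(11) = -1, μ(13) = -1, μ(14) = 1, μ(15) = 1, μ(17) = -1, μ(19) = -1, μ(21) = 1, μ(22) = 1, μ(23) = -1, μ(26) = 1, μ(29) = -1, μ(30) = -1, μ(31) = -1, μ(33) = 1, μ(34) = 1, μ(35) = 1, μ(37) = -1, μ(38) = 1, μ(39) = 1, μ(41) = -1, μ(42) = -1, μ(43) = -1, μ(46) = 1, μ(47) = -1, μ(51) = 1, μ(53) = -1, μ(55) = 1, μ(57) = 1, μ(58) = 1, μ(59) = -1, μ(61) = -1, μ(62) = 1, μ(65) = 1, μ(66) = -1, μ(67) = -1, μ(69) = 1, μ(70) = -1, μ(71) = -1, μ(73) = -1, μ(74) = 1, μ(77) = 1, μ(78) = -1, μ(79) = -1, μ(82) = 1, μ(83) = -1, μ(85) = 1, μ(86) = 1, μ(87) = 1, μ(89) = -1, μ(91) = 1, μ(93) = 1, μ(94) = 1, μ(95) = 1, μ(97) = -1, μ(101) = -1, μ(102) = -1, μ(103) = -1, μ(105) = -1, μ(106) = 1, μ(107) = -1, μ(109) = -1, μ(110) = -1, μ(111) = 1, μ(113) = -1, μ(114) = -1, μ(115) = 1, μ(118) = 1, μ(119) = 1, μ(122) = 1, μ(123) = 1, μ(127) = -1, μ(129) = 1, μ(130) = -1, μ(131) = -1, μ(133) = 1, μ(134) = 1, μ(137) = -1, μ(138) = -1, μ(139) = -1, μ(141) = 1, μ(142) = 1, μ(143) = 1, μ(145) = 1, μ(146) = 1, μ(149) = -1, μ(151) = -1, μ(154) = -1, μ(155) = 1, μ(157) = -1, μ(158) = 1, μ(159) = 1, μ(161) = 1, μ(163) = -1, μ(165) = -1, μ(166) = 1, μ(167) = -1, μ(170) = -1, μ(173) = -1, μ(174) = -1, μ(177) = 1, μ(178) = 1, μ(179) = -1, with μ = 0 on non-squarefree integers. Summing μ(k)/k for k where μ(k) ≠ 0 gives -144087981517635476714028475868546320125145063113926500300851703048561/29819592777931214269172453467810429868925511217482600306406141434158090 ≈ -0.0048. (PNT ⟺ this sum → 0 as n → ∞.)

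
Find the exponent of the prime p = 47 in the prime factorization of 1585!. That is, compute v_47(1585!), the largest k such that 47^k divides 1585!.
v_47(1585!) = 33

Legendre's formula: v_p(n!) = Σ_{k ≥ 1} ⌊n / p^k⌋. For p = 47, n = 1585, the terms are:
  ⌊1585/47^1⌋ = ⌊1585/47⌋ = 33
(the next term ⌊1585/47^2⌋ = 0, terminating the sum). Summing: v_47(1585!) = 33 = 33.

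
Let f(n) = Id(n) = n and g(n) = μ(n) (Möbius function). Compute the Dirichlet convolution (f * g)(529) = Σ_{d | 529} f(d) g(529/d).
(Id * μ)(529) = 506

Divisors of 529: [1, 23, 529]. For each d | 529:
  d = 1: Id(1) · μ(529/1) = 1 · 0 = 0
  d = 23: Id(23) · μ(529/23) = 23 · -1 = -23
  d = 529: Id(529) · μ(529/529) = 529 · 1 = 529
Summing: (Id * μ)(529) = 0 + -23 + 529 = 506.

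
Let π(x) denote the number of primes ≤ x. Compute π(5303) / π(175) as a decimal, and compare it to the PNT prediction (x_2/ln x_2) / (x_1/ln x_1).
π(5303)/π(175) = 703/40 ≈ 17.5750;  PNT prediction ≈ 18.2494.

π(175) = 40 and π(5303) = 703, so π(5303)/π(175) ≈ 17.5750. The PNT-predicted ratio is (5303/ln(5303)) / (175/ln(175)) ≈ 18.2494. The two agree to within a few percent, as expected.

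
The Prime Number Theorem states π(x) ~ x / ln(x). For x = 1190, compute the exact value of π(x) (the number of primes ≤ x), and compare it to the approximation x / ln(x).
π(1190) = 195;  x/ln(x) ≈ 168.04;  relative error ≈ 13.83%.

Directly count primes up to 1190: π(1190) = 195. The PNT approximation gives 1190/ln(1190) ≈ 1190/7.08171 ≈ 168.04. Relative error (π(x) − x/ln(x)) / π(x) ≈ 13.83%; the approximation is known to undercount slightly (Li(x) is a better estimate).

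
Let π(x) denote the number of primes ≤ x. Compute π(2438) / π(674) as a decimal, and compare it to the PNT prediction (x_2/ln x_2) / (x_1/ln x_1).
π(2438)/π(674) = 361/122 ≈ 2.9590;  PNT prediction ≈ 3.0209.

π(674) = 122 and π(2438) = 361, so π(2438)/π(674) ≈ 2.9590. The PNT-predicted ratio is (2438/ln(2438)) / (674/ln(674)) ≈ 3.0209. The two agree to within a few percent, as expected.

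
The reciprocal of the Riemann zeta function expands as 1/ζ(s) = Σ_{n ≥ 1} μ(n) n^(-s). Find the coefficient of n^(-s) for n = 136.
μ(136) = 0

Factor n = 136 = 2^3 · 17. μ(n) = 0 if any exponent ≥ 2 (not squarefree); otherwise μ(n) = (−1)^{ω(n)} where ω(n) is the number of distinct prime factors. Applying: μ(136) = 0.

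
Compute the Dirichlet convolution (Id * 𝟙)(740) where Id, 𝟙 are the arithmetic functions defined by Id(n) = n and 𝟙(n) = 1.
(Id * 𝟙)(740) = 1596

Divisors of 740: [1, 2, 4, 5, 10, 20, 37, 74, 148, 185, 370, 740]. For each d | 740:
  d = 1: Id(1) · 𝟙(740/1) = 1 · 1 = 1
  d = 2: Id(2) · 𝟙(740/2) = 2 · 1 = 2
  d = 4: Id(4) · 𝟙(740/4) = 4 · 1 = 4
  d = 5: Id(5) · 𝟙(740/5) = 5 · 1 = 5
  d = 10: Id(10) · 𝟙(740/10) = 10 · 1 = 10
  d = 20: Id(20) · 𝟙(740/20) = 20 · 1 = 20
  d = 37: Id(37) · 𝟙(740/37) = 37 · 1 = 37
  d = 74: Id(74) · 𝟙(740/74) = 74 · 1 = 74
  d = 148: Id(148) · 𝟙(740/148) = 148 · 1 = 148
  d = 185: Id(185) · 𝟙(740/185) = 185 · 1 = 185
  d = 370: Id(370) · 𝟙(740/370) = 370 · 1 = 370
  d = 740: Id(740) · 𝟙(740/740) = 740 · 1 = 740
Summing: (Id * 𝟙)(740) = 1 + 2 + 4 + 5 + 10 + 20 + 37 + 74 + 148 + 185 + 370 + 740 = 1596.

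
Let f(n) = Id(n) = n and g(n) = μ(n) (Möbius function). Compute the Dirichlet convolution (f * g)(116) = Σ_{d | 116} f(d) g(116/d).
(Id * μ)(116) = 56

Divisors of 116: [1, 2, 4, 29, 58, 116]. For each d | 116:
  d = 1: Id(1) · μ(116/1) = 1 · 0 = 0
  d = 2: Id(2) · μ(116/2) = 2 · 1 = 2
  d = 4: Id(4) · μ(116/4) = 4 · -1 = -4
  d = 29: Id(29) · μ(116/29) = 29 · 0 = 0
  d = 58: Id(58) · μ(116/58) = 58 · -1 = -58
  d = 116: Id(116) · μ(116/116) = 116 · 1 = 116
Summing: (Id * μ)(116) = 0 + 2 + -4 + 0 + -58 + 116 = 56.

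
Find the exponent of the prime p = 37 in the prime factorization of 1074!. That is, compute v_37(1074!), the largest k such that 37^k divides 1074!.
v_37(1074!) = 29

Legendre's formula: v_p(n!) = Σ_{k ≥ 1} ⌊n / p^k⌋. For p = 37, n = 1074, the terms are:
  ⌊1074/37^1⌋ = ⌊1074/37⌋ = 29
(the next term ⌊1074/37^2⌋ = 0, terminating the sum). Summing: v_37(1074!) = 29 = 29.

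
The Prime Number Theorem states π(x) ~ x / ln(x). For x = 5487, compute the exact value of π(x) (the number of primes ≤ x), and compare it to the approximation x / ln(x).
π(5487) = 725;  x/ln(x) ≈ 637.27;  relative error ≈ 12.10%.

Directly count primes up to 5487: π(5487) = 725. The PNT approximation gives 5487/ln(5487) ≈ 5487/8.61014 ≈ 637.27. Relative error (π(x) − x/ln(x)) / π(x) ≈ 12.10%; the approximation is known to undercount slightly (Li(x) is a better estimate).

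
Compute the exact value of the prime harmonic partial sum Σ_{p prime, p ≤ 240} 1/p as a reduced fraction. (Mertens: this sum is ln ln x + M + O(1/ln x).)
Σ 1/p = 2098799936456271323771652759516428422371386490386771476792994918184499649543226735989117756998751/1062411448280052319722448549835623701226301211611796930357321893850294264731624591303255041960530

π(240) = 52, so the primes ≤ 240 are [2, 3, 5, 7, 11, 13, 17, 19, 23, 29, 31, 37, 41, 43, 47, 53, 59, 61, 67, 71, 73, 79, 83, 89, 97, 101, 103, 107, 109, 113, 127, 131, 137, 139, 149, 151, 157, 163, 167, 173, 179, 181, 191, 193, 197, 199, 211, 223, 227, 229, 233, 239]. Summing 1/p over these primes: 2098799936456271323771652759516428422371386490386771476792994918184499649543226735989117756998751/1062411448280052319722448549835623701226301211611796930357321893850294264731624591303255041960530 ≈ 1.9755. Mertens estimate ln ln(240) + 0.2615 ≈ 1.9627.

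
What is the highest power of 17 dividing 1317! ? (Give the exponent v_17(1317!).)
v_17(1317!) = 81

Legendre's formula: v_p(n!) = Σ_{k ≥ 1} ⌊n / p^k⌋. For p = 17, n = 1317, the terms are:
  ⌊1317/17^1⌋ = ⌊1317/17⌋ = 77
  ⌊1317/17^2⌋ = ⌊1317/289⌋ = 4
(the next term ⌊1317/17^3⌋ = 0, terminating the sum). Summing: v_17(1317!) = 77 + 4 = 81.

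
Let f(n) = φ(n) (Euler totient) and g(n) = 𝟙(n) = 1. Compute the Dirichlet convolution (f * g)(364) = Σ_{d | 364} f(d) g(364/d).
(φ * 𝟙)(364) = 364

Divisors of 364: [1, 2, 4, 7, 13, 14, 26, 28, 52, 91, 182, 364]. For each d | 364:
  d = 1: φ(1) · 𝟙(364/1) = 1 · 1 = 1
  d = 2: φ(2) · 𝟙(364/2) = 1 · 1 = 1
  d = 4: φ(4) · 𝟙(364/4) = 2 · 1 = 2
  d = 7: φ(7) · 𝟙(364/7) = 6 · 1 = 6
  d = 13: φ(13) · 𝟙(364/13) = 12 · 1 = 12
  d = 14: φ(14) · 𝟙(364/14) = 6 · 1 = 6
  d = 26: φ(26) · 𝟙(364/26) = 12 · 1 = 12
  d = 28: φ(28) · 𝟙(364/28) = 12 · 1 = 12
  d = 52: φ(52) · 𝟙(364/52) = 24 · 1 = 24
  d = 91: φ(91) · 𝟙(364/91) = 72 · 1 = 72
  d = 182: φ(182) · 𝟙(364/182) = 72 · 1 = 72
  d = 364: φ(364) · 𝟙(364/364) = 144 · 1 = 144
Summing: (φ * 𝟙)(364) = 1 + 1 + 2 + 6 + 12 + 6 + 12 + 12 + 24 + 72 + 72 + 144 = 364.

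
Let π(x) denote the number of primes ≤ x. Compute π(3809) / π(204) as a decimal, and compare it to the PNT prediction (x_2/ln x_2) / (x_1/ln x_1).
π(3809)/π(204) = 529/46 ≈ 11.5000;  PNT prediction ≈ 12.0432.

π(204) = 46 and π(3809) = 529, so π(3809)/π(204) ≈ 11.5000. The PNT-predicted ratio is (3809/ln(3809)) / (204/ln(204)) ≈ 12.0432. The two agree to within a few percent, as expected.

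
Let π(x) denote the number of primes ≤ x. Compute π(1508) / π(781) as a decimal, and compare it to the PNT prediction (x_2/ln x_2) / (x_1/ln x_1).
π(1508)/π(781) = 239/137 ≈ 1.7445;  PNT prediction ≈ 1.7573.

π(781) = 137 and π(1508) = 239, so π(1508)/π(781) ≈ 1.7445. The PNT-predicted ratio is (1508/ln(1508)) / (781/ln(781)) ≈ 1.7573. The two agree to within a few percent, as expected.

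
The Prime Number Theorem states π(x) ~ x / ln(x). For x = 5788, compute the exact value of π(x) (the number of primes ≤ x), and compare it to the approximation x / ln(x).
π(5788) = 759;  x/ln(x) ≈ 668.09;  relative error ≈ 11.98%.

Directly count primes up to 5788: π(5788) = 759. The PNT approximation gives 5788/ln(5788) ≈ 5788/8.66354 ≈ 668.09. Relative error (π(x) − x/ln(x)) / π(x) ≈ 11.98%; the approximation is known to undercount slightly (Li(x) is a better estimate).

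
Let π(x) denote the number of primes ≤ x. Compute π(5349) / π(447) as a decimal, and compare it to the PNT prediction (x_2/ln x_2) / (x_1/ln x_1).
π(5349)/π(447) = 707/86 ≈ 8.2209;  PNT prediction ≈ 8.5066.

π(447) = 86 and π(5349) = 707, so π(5349)/π(447) ≈ 8.2209. The PNT-predicted ratio is (5349/ln(5349)) / (447/ln(447)) ≈ 8.5066. The two agree to within a few percent, as expected.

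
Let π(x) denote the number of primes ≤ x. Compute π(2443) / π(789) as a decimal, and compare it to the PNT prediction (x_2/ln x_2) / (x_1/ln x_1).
π(2443)/π(789) = 362/138 ≈ 2.6232;  PNT prediction ≈ 2.6477.

π(789) = 138 and π(2443) = 362, so π(2443)/π(789) ≈ 2.6232. The PNT-predicted ratio is (2443/ln(2443)) / (789/ln(789)) ≈ 2.6477. The two agree to within a few percent, as expected.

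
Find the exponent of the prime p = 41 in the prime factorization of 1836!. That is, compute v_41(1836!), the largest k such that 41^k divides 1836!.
v_41(1836!) = 45

Legendre's formula: v_p(n!) = Σ_{k ≥ 1} ⌊n / p^k⌋. For p = 41, n = 1836, the terms are:
  ⌊1836/41^1⌋ = ⌊1836/41⌋ = 44
  ⌊1836/41^2⌋ = ⌊1836/1681⌋ = 1
(the next term ⌊1836/41^3⌋ = 0, terminating the sum). Summing: v_41(1836!) = 44 + 1 = 45.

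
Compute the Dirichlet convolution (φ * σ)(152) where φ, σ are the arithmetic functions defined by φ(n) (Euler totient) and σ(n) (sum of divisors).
(φ * σ)(152) = 1216

Divisors of 152: [1, 2, 4, 8, 19, 38, 76, 152]. For each d | 152:
  d = 1: φ(1) · σ(152/1) = 1 · 300 = 300
  d = 2: φ(2) · σ(152/2) = 1 · 140 = 140
  d = 4: φ(4) · σ(152/4) = 2 · 60 = 120
  d = 8: φ(8) · σ(152/8) = 4 · 20 = 80
  d = 19: φ(19) · σ(152/19) = 18 · 15 = 270
  d = 38: φ(38) · σ(152/38) = 18 · 7 = 126
  d = 76: φ(76) · σ(152/76) = 36 · 3 = 108
  d = 152: φ(152) · σ(152/152) = 72 · 1 = 72
Summing: (φ * σ)(152) = 300 + 140 + 120 + 80 + 270 + 126 + 108 + 72 = 1216.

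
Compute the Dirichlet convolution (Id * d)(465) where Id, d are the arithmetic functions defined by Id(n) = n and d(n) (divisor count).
(Id * d)(465) = 1155

Divisors of 465: [1, 3, 5, 15, 31, 93, 155, 465]. For each d | 465:
  d = 1: Id(1) · d(465/1) = 1 · 8 = 8
  d = 3: Id(3) · d(465/3) = 3 · 4 = 12
  d = 5: Id(5) · d(465/5) = 5 · 4 = 20
  d = 15: Id(15) · d(465/15) = 15 · 2 = 30
  d = 31: Id(31) · d(465/31) = 31 · 4 = 124
  d = 93: Id(93) · d(465/93) = 93 · 2 = 186
  d = 155: Id(155) · d(465/155) = 155 · 2 = 310
  d = 465: Id(465) · d(465/465) = 465 · 1 = 465
Summing: (Id * d)(465) = 8 + 12 + 20 + 30 + 124 + 186 + 310 + 465 = 1155.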